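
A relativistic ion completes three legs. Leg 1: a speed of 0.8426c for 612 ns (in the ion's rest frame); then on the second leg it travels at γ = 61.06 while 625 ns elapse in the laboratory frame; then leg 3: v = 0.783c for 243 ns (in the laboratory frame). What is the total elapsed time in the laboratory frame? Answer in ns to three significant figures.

Δt = 2000 ns

Leg 1: γ = 1/√(1 − 0.8426²) = 1/√0.2900 = 1.857; Δt_1 = 1.857 × 612 = 1136 ns.
Leg 2: 625 ns is already measured in the laboratory frame.
Leg 3: 243 ns is already measured in the laboratory frame.
Total: 1136 + 625.0 + 243.0 ns.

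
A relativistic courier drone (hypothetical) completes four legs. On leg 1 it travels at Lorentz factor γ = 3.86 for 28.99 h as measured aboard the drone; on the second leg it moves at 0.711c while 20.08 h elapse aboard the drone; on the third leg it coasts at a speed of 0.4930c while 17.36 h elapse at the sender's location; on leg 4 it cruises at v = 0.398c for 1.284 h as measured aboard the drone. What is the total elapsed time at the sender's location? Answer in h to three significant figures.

Δt = 159 h

Leg 1: γ = 3.86; Δt_1 = 3.860 × 28.99 = 111.9 h.
Leg 2: γ = 1/√(1 − 0.711²) = 1/√0.4945 = 1.422; Δt_2 = 1.422 × 20.08 = 28.56 h.
Leg 3: 17.36 h is already measured at the sender's location.
Leg 4: γ = 1/√(1 − 0.398²) = 1/√0.8416 = 1.090; Δt_4 = 1.090 × 1.284 = 1.400 h.
Total: 111.9 + 28.56 + 17.36 + 1.400 h.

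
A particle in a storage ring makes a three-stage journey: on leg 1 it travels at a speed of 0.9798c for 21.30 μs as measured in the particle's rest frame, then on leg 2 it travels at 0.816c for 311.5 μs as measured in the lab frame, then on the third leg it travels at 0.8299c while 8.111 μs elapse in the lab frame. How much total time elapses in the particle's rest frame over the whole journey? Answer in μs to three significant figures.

Leg 1: 21.30 μs is already measured in the particle's rest frame.
Leg 2: γ = 1/√(1 − 0.816²) = 1/√0.3341 = 1.730; τ_2 = 311.5/1.730 = 180.1 μs.
Leg 3: γ = 1/√(1 − 0.8299²) = 1/√0.3113 = 1.792; τ_3 = 8.111/1.792 = 4.525 μs.
Total: 21.30 + 180.1 + 4.525 μs.

τ = 206 μs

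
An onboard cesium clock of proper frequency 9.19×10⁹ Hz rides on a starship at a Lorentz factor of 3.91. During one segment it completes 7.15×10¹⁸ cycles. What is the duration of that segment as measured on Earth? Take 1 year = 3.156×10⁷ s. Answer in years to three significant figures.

Δt = 96.4 years

γ = 3.91
Proper time for N cycles: τ = N/f = 7.15×10¹⁸/(9.19×10⁹) = 7.780×10⁸ s = 24.65 years.
Lab-frame duration Δt = γτ = 3.910 × 24.65 = 96.39 years.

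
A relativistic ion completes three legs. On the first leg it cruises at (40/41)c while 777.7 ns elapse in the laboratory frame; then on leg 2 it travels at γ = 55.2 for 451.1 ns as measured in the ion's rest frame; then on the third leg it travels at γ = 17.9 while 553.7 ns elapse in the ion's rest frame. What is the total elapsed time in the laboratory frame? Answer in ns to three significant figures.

Leg 1: 777.7 ns is already measured in the laboratory frame.
Leg 2: γ = 55.2; Δt_2 = 55.20 × 451.1 = 2.490×10⁴ ns.
Leg 3: γ = 17.9; Δt_3 = 17.90 × 553.7 = 9911 ns.
Total: 777.7 + 2.490×10⁴ + 9911 ns.

Δt = 3.56×10⁴ ns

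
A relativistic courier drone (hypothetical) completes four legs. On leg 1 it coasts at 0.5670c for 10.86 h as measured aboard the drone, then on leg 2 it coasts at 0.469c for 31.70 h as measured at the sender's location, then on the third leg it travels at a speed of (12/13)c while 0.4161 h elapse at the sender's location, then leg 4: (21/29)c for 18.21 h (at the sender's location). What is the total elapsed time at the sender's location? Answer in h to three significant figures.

Leg 1: γ = 1/√(1 − 0.5670²) = 1/√0.6785 = 1.214; Δt_1 = 1.214 × 10.86 = 13.18 h.
Leg 2: 31.70 h is already measured at the sender's location.
Leg 3: 0.4161 h is already measured at the sender's location.
Leg 4: 18.21 h is already measured at the sender's location.
Total: 13.18 + 31.70 + 0.4161 + 18.21 h.

Δt = 63.5 h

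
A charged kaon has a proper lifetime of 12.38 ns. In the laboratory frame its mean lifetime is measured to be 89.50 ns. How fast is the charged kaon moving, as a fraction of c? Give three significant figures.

v = 0.990c

γ = Δt/τ₀ = 89.50/12.38 = 7.229
β = √(1 − 1/γ²) = √(1 − 0.01913) = √0.9809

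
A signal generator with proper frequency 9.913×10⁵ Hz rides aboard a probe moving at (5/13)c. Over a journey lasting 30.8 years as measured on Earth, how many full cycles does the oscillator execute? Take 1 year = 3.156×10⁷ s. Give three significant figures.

N = 8.89×10¹⁴

γ = 1/√(1 − (5/13)²) = 13/12 ≈ 1.083
The oscillator's own cycle count is N = f × τ where τ is the proper time aboard the probe. τ = Δt/γ = 30.8/1.083 = 28.43 years = 8.973×10⁸ s.
N = 9.913×10⁵ × 8.973×10⁸ = 8.895×10¹⁴.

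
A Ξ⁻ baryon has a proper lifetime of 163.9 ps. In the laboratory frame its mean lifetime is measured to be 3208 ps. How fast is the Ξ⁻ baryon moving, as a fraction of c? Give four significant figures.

γ = Δt/τ₀ = 3208/163.9 = 19.57
β = √(1 − 1/γ²) = √(1 − 0.002610) = √0.9974

β = 0.9987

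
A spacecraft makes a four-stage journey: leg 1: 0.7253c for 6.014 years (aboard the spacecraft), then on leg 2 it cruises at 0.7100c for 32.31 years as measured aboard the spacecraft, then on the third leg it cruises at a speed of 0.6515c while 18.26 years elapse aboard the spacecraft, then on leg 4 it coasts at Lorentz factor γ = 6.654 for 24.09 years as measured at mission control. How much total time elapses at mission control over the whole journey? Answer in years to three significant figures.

Leg 1: γ = 1/√(1 − 0.7253²) = 1/√0.4739 = 1.453; Δt_1 = 1.453 × 6.014 = 8.736 years.
Leg 2: γ = 1/√(1 − 0.7100²) = 1/√0.4959 = 1.420; Δt_2 = 1.420 × 32.31 = 45.88 years.
Leg 3: γ = 1/√(1 − 0.6515²) = 1/√0.5755 = 1.318; Δt_3 = 1.318 × 18.26 = 24.07 years.
Leg 4: 24.09 years is already measured at mission control.
Total: 8.736 + 45.88 + 24.07 + 24.09 years.

Δt = 103 years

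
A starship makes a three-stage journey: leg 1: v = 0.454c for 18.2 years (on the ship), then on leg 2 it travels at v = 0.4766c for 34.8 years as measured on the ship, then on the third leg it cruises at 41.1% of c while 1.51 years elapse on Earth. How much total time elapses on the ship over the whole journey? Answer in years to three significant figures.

τ = 54.4 years

Leg 1: 18.2 years is already measured on the ship.
Leg 2: 34.8 years is already measured on the ship.
Leg 3: β = 0.411; γ = 1/√(1 − 0.411²) = 1/√0.8311 = 1.097; τ_3 = 1.51/1.097 = 1.377 years.
Total: 18.20 + 34.80 + 1.377 years.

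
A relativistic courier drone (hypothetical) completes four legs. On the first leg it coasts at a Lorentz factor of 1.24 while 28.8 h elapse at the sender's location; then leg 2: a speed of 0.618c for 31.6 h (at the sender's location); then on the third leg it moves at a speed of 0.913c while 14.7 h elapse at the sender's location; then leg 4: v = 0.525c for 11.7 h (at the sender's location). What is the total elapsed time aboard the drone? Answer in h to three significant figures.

τ = 64.0 h

Leg 1: γ = 1.24; τ_1 = 28.8/1.240 = 23.23 h.
Leg 2: γ = 1/√(1 − 0.618²) = 1/√0.6181 = 1.272; τ_2 = 31.6/1.272 = 24.84 h.
Leg 3: γ = 1/√(1 − 0.913²) = 1/√0.1664 = 2.451; τ_3 = 14.7/2.451 = 5.997 h.
Leg 4: γ = 1/√(1 − 0.525²) = 1/√0.7244 = 1.175; τ_4 = 11.7/1.175 = 9.958 h.
Total: 23.23 + 24.84 + 5.997 + 9.958 h.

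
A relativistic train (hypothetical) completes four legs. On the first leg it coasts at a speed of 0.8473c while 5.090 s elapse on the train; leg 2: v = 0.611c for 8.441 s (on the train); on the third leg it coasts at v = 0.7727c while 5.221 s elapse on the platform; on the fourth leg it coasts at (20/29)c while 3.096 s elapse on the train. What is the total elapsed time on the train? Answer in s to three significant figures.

Leg 1: 5.090 s is already measured on the train.
Leg 2: 8.441 s is already measured on the train.
Leg 3: γ = 1/√(1 − 0.7727²) = 1/√0.4029 = 1.575; τ_3 = 5.221/1.575 = 3.314 s.
Leg 4: 3.096 s is already measured on the train.
Total: 5.090 + 8.441 + 3.314 + 3.096 s.

τ = 19.9 s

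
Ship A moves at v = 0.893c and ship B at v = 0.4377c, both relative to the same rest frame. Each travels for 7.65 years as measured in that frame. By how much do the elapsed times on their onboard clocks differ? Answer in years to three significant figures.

A: γ = 1/√(1 − 0.893²) = 1/√0.2026 = 2.222; τ_A = 7.65/2.222 = 3.443 years.
B: γ = 1/√(1 − 0.4377²) = 1/√0.8084 = 1.112; τ_B = 7.65/1.112 = 6.878 years.

|τ_A − τ_B| = 3.44 years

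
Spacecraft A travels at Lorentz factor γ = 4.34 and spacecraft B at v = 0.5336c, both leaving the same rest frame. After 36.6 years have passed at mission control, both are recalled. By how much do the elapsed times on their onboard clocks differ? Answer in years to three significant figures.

A: γ = 4.34; τ_A = 36.6/4.340 = 8.433 years.
B: γ = 1/√(1 − 0.5336²) = 1/√0.7153 = 1.182; τ_B = 36.6/1.182 = 30.95 years.

|τ_A − τ_B| = 22.5 years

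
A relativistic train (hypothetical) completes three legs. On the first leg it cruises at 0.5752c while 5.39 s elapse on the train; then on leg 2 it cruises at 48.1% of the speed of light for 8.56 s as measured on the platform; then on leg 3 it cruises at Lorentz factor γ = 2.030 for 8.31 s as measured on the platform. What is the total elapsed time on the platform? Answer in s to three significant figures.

Leg 1: γ = 1/√(1 − 0.5752²) = 1/√0.6691 = 1.222; Δt_1 = 1.222 × 5.39 = 6.589 s.
Leg 2: 8.56 s is already measured on the platform.
Leg 3: 8.31 s is already measured on the platform.
Total: 6.589 + 8.560 + 8.310 s.

Δt = 23.5 s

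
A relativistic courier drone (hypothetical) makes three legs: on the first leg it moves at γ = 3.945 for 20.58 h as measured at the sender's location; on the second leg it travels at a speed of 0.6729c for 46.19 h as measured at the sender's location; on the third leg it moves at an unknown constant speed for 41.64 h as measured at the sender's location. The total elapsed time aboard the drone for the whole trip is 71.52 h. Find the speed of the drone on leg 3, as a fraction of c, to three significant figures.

β = 0.636

Leg 1: γ = 3.945; τ_1 = 20.58/3.945 = 5.217 h.
Leg 2: γ = 1/√(1 − 0.6729²) = 1/√0.5472 = 1.352; τ_2 = 46.19/1.352 = 34.17 h.
Leg 3: speed unknown; τ_3 = 41.64/γ_3.
Total proper time: 5.217 + 34.17 + τ_3 = 71.52, so τ_3 = 71.52 − 39.39 = 32.13 h.
γ_3 = 41.64/32.13 = 1.296; β = √(1 − 1/γ²) = √0.4044.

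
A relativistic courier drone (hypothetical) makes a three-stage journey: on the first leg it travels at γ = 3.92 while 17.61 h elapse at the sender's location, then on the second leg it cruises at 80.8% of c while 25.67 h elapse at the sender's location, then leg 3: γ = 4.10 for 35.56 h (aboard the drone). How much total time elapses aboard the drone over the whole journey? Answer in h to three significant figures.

τ = 55.2 h

Leg 1: γ = 3.92; τ_1 = 17.61/3.920 = 4.492 h.
Leg 2: β = 0.808; γ = 1/√(1 − 0.808²) = 1/√0.3471 = 1.697; τ_2 = 25.67/1.697 = 15.12 h.
Leg 3: 35.56 h is already measured aboard the drone.
Total: 4.492 + 15.12 + 35.56 h.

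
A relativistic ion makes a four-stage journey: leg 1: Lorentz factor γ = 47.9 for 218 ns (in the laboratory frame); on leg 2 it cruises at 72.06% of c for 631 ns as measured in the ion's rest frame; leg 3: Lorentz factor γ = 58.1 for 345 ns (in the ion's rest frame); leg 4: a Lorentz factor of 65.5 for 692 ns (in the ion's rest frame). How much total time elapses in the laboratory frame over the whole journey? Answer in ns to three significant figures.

Δt = 6.65×10⁴ ns

Leg 1: 218 ns is already measured in the laboratory frame.
Leg 2: β = 0.7206; γ = 1/√(1 − 0.7206²) = 1/√0.4807 = 1.442; Δt_2 = 1.442 × 631 = 910.1 ns.
Leg 3: γ = 58.1; Δt_3 = 58.10 × 345 = 2.004×10⁴ ns.
Leg 4: γ = 65.5; Δt_4 = 65.50 × 692 = 4.533×10⁴ ns.
Total: 218.0 + 910.1 + 2.004×10⁴ + 4.533×10⁴ ns.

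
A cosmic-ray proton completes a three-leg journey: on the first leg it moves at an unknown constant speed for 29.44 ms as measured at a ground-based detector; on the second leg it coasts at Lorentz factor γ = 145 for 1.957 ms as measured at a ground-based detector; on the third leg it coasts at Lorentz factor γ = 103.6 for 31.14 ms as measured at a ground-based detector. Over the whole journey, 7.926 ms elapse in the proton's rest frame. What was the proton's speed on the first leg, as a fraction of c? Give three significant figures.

β = 0.966

Leg 1: speed unknown; τ_1 = 29.44/γ_1.
Leg 2: γ = 145; τ_2 = 1.957/145.0 = 0.01350 ms.
Leg 3: γ = 103.6; τ_3 = 31.14/103.6 = 0.3006 ms.
Total proper time: τ_1 + 0.01350 + 0.3006 = 7.926, so τ_1 = 7.926 − 0.3141 = 7.612 ms.
γ_1 = 29.44/7.612 = 3.868; β = √(1 − 1/γ²) = √0.9331.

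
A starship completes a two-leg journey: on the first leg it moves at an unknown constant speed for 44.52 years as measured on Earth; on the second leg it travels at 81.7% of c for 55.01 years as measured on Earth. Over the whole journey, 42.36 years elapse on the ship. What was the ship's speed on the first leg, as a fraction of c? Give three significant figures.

Leg 1: speed unknown; τ_1 = 44.52/γ_1.
Leg 2: β = 0.817; γ = 1/√(1 − 0.817²) = 1/√0.3325 = 1.734; τ_2 = 55.01/1.734 = 31.72 years.
Total proper time: τ_1 + 31.72 = 42.36, so τ_1 = 42.36 − 31.72 = 10.64 years.
γ_1 = 44.52/10.64 = 4.185; β = √(1 − 1/γ²) = √0.9429.

β = 0.971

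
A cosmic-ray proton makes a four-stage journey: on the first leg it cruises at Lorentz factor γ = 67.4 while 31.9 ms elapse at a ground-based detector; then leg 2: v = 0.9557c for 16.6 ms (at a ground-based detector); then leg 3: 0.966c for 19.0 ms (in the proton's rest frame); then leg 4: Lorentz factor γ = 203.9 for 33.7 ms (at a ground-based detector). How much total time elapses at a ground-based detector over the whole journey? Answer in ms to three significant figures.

Δt = 156 ms

Leg 1: 31.9 ms is already measured at a ground-based detector.
Leg 2: 16.6 ms is already measured at a ground-based detector.
Leg 3: γ = 1/√(1 − 0.966²) = 1/√0.06684 = 3.868; Δt_3 = 3.868 × 19.0 = 73.49 ms.
Leg 4: 33.7 ms is already measured at a ground-based detector.
Total: 31.90 + 16.60 + 73.49 + 33.70 ms.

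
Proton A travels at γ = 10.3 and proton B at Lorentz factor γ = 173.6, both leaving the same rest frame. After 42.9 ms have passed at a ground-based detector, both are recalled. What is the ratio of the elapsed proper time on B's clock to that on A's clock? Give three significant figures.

A: γ = 10.3. B: γ = 173.6.
τ_A/τ_B = γ_B/γ_A = 173.6/10.30 = 16.85, so τ_B/τ_A = 0.05933.

τ_B/τ_A = 0.0593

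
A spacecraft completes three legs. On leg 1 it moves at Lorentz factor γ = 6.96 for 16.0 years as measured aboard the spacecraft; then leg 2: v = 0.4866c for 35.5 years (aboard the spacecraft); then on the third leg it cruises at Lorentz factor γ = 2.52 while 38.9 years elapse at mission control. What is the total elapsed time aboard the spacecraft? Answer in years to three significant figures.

Leg 1: 16.0 years is already measured aboard the spacecraft.
Leg 2: 35.5 years is already measured aboard the spacecraft.
Leg 3: γ = 2.52; τ_3 = 38.9/2.520 = 15.44 years.
Total: 16.00 + 35.50 + 15.44 years.

τ = 66.9 years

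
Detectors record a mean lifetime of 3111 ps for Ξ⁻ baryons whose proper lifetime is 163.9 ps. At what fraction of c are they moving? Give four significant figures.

γ = Δt/τ₀ = 3111/163.9 = 18.98
β = √(1 − 1/γ²) = √(1 − 0.002776) = √0.9972

v = 0.9986c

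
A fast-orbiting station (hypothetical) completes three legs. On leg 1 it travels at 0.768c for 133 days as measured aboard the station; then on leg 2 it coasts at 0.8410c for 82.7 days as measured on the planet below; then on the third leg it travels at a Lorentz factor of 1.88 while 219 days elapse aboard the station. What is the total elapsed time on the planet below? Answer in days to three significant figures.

Δt = 702 days

Leg 1: γ = 1/√(1 − 0.768²) = 1/√0.4102 = 1.561; Δt_1 = 1.561 × 133 = 207.7 days.
Leg 2: 82.7 days is already measured on the planet below.
Leg 3: γ = 1.88; Δt_3 = 1.880 × 219 = 411.7 days.
Total: 207.7 + 82.70 + 411.7 days.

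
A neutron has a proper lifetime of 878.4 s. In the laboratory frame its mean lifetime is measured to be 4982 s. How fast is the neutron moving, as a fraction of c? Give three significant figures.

γ = Δt/τ₀ = 4982/878.4 = 5.672
β = √(1 − 1/γ²) = √(1 − 0.03109) = √0.9689

v = 0.984c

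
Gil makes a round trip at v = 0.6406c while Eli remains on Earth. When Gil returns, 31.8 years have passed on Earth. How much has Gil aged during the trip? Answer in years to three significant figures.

γ = 1/√(1 − 0.6406²) = 1/√0.5896 = 1.302
Gil's clock measures proper time along the trip: τ = Δt/γ = 31.8/1.302 years.

τ = 24.4 years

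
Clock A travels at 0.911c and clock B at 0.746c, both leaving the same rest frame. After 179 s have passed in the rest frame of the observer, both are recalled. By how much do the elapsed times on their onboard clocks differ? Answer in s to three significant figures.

|τ_A − τ_B| = 45.4 s

A: γ = 1/√(1 − 0.911²) = 1/√0.1701 = 2.425; τ_A = 179/2.425 = 73.82 s.
B: γ = 1/√(1 − 0.746²) = 1/√0.4435 = 1.502; τ_B = 179/1.502 = 119.2 s.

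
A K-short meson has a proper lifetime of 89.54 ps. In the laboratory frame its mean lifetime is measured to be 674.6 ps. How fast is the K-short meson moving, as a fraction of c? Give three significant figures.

β = 0.991

γ = Δt/τ₀ = 674.6/89.54 = 7.534
β = √(1 − 1/γ²) = √(1 − 0.01762) = √0.9824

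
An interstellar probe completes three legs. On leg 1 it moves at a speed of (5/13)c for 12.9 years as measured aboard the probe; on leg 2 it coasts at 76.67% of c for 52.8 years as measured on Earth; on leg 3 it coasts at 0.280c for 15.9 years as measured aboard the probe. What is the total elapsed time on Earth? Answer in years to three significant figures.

Leg 1: γ = 1/√(1 − (5/13)²) = 13/12 ≈ 1.083; Δt_1 = 1.083 × 12.9 = 13.97 years.
Leg 2: 52.8 years is already measured on Earth.
Leg 3: γ = 1/√(1 − 0.280²) = 25/24 ≈ 1.042; Δt_3 = 1.042 × 15.9 = 16.56 years.
Total: 13.97 + 52.80 + 16.56 years.

Δt = 83.3 years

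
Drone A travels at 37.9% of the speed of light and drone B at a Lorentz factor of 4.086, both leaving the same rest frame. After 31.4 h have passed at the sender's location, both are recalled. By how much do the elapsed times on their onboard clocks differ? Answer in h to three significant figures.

|τ_A − τ_B| = 21.4 h

A: β = 0.379; γ = 1/√(1 − 0.379²) = 1/√0.8564 = 1.081; τ_A = 31.4/1.081 = 29.06 h.
B: γ = 4.086; τ_B = 31.4/4.086 = 7.685 h.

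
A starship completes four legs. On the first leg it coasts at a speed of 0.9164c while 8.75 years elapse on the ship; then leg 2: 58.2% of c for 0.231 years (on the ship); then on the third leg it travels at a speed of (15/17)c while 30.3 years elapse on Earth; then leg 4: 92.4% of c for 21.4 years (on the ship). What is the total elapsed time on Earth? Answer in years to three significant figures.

Leg 1: γ = 1/√(1 − 0.9164²) = 1/√0.1602 = 2.498; Δt_1 = 2.498 × 8.75 = 21.86 years.
Leg 2: β = 0.582; γ = 1/√(1 − 0.582²) = 1/√0.6613 = 1.230; Δt_2 = 1.230 × 0.231 = 0.2841 years.
Leg 3: 30.3 years is already measured on Earth.
Leg 4: β = 0.924; γ = 1/√(1 − 0.924²) = 1/√0.1462 = 2.615; Δt_4 = 2.615 × 21.4 = 55.96 years.
Total: 21.86 + 0.2841 + 30.30 + 55.96 years.

Δt = 108 years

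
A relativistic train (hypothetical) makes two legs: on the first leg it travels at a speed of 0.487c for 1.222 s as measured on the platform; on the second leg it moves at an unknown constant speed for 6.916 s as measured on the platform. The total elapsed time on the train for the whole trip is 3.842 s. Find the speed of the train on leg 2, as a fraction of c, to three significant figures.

Leg 1: γ = 1/√(1 − 0.487²) = 1/√0.7628 = 1.145; τ_1 = 1.222/1.145 = 1.067 s.
Leg 2: speed unknown; τ_2 = 6.916/γ_2.
Total proper time: 1.067 + τ_2 = 3.842, so τ_2 = 3.842 − 1.067 = 2.775 s.
γ_2 = 6.916/2.775 = 2.493; β = √(1 − 1/γ²) = √0.8390.

β = 0.916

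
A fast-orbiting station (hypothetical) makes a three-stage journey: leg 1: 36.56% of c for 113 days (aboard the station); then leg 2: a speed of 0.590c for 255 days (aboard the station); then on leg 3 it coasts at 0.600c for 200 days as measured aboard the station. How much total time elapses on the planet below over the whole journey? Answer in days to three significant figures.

Δt = 687 days

Leg 1: β = 0.3656; γ = 1/√(1 − 0.3656²) = 1/√0.8663 = 1.074; Δt_1 = 1.074 × 113 = 121.4 days.
Leg 2: γ = 1/√(1 − 0.590²) = 1/√0.6519 = 1.239; Δt_2 = 1.239 × 255 = 315.8 days.
Leg 3: γ = 1/√(1 − 0.600²) = 5/4 = 1.250; Δt_3 = 1.250 × 200 = 250.0 days.
Total: 121.4 + 315.8 + 250.0 days.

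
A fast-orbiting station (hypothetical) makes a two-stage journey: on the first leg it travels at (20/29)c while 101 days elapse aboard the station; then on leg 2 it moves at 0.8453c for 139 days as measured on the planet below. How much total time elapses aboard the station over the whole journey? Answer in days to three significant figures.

Leg 1: 101 days is already measured aboard the station.
Leg 2: γ = 1/√(1 − 0.8453²) = 1/√0.2855 = 1.872; τ_2 = 139/1.872 = 74.27 days.
Total: 101.0 + 74.27 days.

τ = 175 days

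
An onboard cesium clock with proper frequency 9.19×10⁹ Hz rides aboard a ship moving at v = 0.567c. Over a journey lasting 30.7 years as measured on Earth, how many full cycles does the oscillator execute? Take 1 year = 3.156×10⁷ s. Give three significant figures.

γ = 1/√(1 − 0.567²) = 1/√0.6785 = 1.214
The oscillator's own cycle count is N = f × τ where τ is the proper time on the ship. τ = Δt/γ = 30.7/1.214 = 25.29 years = 7.981×10⁸ s.
N = 9.19×10⁹ × 7.981×10⁸ = 7.334×10¹⁸.

N = 7.33×10¹⁸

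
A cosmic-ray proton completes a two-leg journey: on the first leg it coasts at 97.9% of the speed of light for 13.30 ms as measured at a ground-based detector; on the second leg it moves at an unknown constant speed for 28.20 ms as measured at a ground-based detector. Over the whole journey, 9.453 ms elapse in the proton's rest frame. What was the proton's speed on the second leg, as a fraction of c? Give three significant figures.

Leg 1: β = 0.979; γ = 1/√(1 − 0.979²) = 1/√0.04156 = 4.905; τ_1 = 13.30/4.905 = 2.711 ms.
Leg 2: speed unknown; τ_2 = 28.20/γ_2.
Total proper time: 2.711 + τ_2 = 9.453, so τ_2 = 9.453 − 2.711 = 6.742 ms.
γ_2 = 28.20/6.742 = 4.183; β = √(1 − 1/γ²) = √0.9428.

β = 0.971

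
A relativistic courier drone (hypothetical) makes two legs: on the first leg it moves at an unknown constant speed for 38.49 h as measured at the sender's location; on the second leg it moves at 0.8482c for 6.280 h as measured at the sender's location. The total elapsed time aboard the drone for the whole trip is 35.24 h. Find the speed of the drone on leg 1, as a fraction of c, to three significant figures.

Leg 1: speed unknown; τ_1 = 38.49/γ_1.
Leg 2: γ = 1/√(1 − 0.8482²) = 1/√0.2806 = 1.888; τ_2 = 6.280/1.888 = 3.326 h.
Total proper time: τ_1 + 3.326 = 35.24, so τ_1 = 35.24 − 3.326 = 31.91 h.
γ_1 = 38.49/31.91 = 1.206; β = √(1 − 1/γ²) = √0.3125.

β = 0.559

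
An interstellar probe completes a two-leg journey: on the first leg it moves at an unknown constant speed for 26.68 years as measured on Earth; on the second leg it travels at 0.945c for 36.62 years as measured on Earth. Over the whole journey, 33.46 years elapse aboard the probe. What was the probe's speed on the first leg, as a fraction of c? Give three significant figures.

Leg 1: speed unknown; τ_1 = 26.68/γ_1.
Leg 2: γ = 1/√(1 − 0.945²) = 1/√0.1070 = 3.057; τ_2 = 36.62/3.057 = 11.98 years.
Total proper time: τ_1 + 11.98 = 33.46, so τ_1 = 33.46 − 11.98 = 21.48 years.
γ_1 = 26.68/21.48 = 1.242; β = √(1 − 1/γ²) = √0.3517.

β = 0.593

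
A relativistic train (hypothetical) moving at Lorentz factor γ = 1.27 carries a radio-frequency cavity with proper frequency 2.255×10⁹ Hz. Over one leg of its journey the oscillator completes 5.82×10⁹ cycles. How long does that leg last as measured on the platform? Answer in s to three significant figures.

γ = 1.27
Proper time for N cycles: τ = N/f = 5.82×10⁹/(2.255×10⁹) = 2.581×10⁰ s = 2.581 s.
Lab-frame duration Δt = γτ = 1.270 × 2.581 = 3.278 s.

Δt = 3.28 s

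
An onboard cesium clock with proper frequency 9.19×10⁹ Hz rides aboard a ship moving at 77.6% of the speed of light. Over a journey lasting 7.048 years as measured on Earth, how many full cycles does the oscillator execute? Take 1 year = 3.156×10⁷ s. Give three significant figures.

N = 1.29×10¹⁸

β = 0.776; γ = 1/√(1 − 0.776²) = 1/√0.3978 = 1.585
The oscillator's own cycle count is N = f × τ where τ is the proper time on the ship. τ = Δt/γ = 7.048/1.585 = 4.445 years = 1.403×10⁸ s.
N = 9.19×10⁹ × 1.403×10⁸ = 1.289×10¹⁸.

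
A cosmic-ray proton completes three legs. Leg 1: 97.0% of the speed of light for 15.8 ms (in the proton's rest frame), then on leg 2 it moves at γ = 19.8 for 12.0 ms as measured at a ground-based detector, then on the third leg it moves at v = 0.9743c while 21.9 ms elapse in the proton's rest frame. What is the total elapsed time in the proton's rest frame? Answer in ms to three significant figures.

τ = 38.3 ms

Leg 1: 15.8 ms is already measured in the proton's rest frame.
Leg 2: γ = 19.8; τ_2 = 12.0/19.80 = 0.6061 ms.
Leg 3: 21.9 ms is already measured in the proton's rest frame.
Total: 15.80 + 0.6061 + 21.90 ms.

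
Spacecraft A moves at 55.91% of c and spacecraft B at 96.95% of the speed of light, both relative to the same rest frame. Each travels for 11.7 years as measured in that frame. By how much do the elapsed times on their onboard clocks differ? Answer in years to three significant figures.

|τ_A − τ_B| = 6.83 years

A: β = 0.5591; γ = 1/√(1 − 0.5591²) = 1/√0.6874 = 1.206; τ_A = 11.7/1.206 = 9.700 years.
B: β = 0.9695; γ = 1/√(1 − 0.9695²) = 1/√0.06007 = 4.080; τ_B = 11.7/4.080 = 2.868 years.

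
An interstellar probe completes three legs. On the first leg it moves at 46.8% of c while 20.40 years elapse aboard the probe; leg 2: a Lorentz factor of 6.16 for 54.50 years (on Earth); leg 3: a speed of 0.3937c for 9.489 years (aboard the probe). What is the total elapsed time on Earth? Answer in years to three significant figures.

Δt = 87.9 years

Leg 1: β = 0.468; γ = 1/√(1 − 0.468²) = 1/√0.7810 = 1.132; Δt_1 = 1.132 × 20.40 = 23.08 years.
Leg 2: 54.50 years is already measured on Earth.
Leg 3: γ = 1/√(1 − 0.3937²) = 1/√0.8450 = 1.088; Δt_3 = 1.088 × 9.489 = 10.32 years.
Total: 23.08 + 54.50 + 10.32 years.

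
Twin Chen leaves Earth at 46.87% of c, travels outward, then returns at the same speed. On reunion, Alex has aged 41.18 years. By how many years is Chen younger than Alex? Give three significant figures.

β = 0.4687; γ = 1/√(1 − 0.4687²) = 1/√0.7803 = 1.132
Chen's elapsed proper time: τ = 41.18/1.132 = 36.38 years.
Age gap = Δt − τ = 41.18 − 36.38 years.

Δt − τ = 4.80 years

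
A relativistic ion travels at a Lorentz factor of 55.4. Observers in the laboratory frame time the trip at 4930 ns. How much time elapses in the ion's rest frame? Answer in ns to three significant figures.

τ = 89.0 ns

γ = 55.4
The interval measured in the laboratory frame is the dilated one; the clock in the ion's rest frame measures the proper time τ = Δt/γ = 4930/55.40 ns.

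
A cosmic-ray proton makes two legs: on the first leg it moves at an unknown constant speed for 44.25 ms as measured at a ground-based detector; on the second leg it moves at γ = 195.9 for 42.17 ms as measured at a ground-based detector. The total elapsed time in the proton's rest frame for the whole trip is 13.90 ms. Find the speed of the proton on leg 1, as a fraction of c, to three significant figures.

Leg 1: speed unknown; τ_1 = 44.25/γ_1.
Leg 2: γ = 195.9; τ_2 = 42.17/195.9 = 0.2153 ms.
Total proper time: τ_1 + 0.2153 = 13.90, so τ_1 = 13.90 − 0.2153 = 13.68 ms.
γ_1 = 44.25/13.68 = 3.234; β = √(1 − 1/γ²) = √0.9044.

β = 0.951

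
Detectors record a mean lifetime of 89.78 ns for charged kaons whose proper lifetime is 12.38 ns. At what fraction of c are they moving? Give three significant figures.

v = 0.990c

γ = Δt/τ₀ = 89.78/12.38 = 7.252
β = √(1 − 1/γ²) = √(1 − 0.01901) = √0.9810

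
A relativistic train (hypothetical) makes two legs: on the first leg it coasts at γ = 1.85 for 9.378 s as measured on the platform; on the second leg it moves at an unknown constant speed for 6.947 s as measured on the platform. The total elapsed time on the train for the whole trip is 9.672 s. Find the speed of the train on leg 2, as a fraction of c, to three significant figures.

β = 0.749

Leg 1: γ = 1.85; τ_1 = 9.378/1.850 = 5.069 s.
Leg 2: speed unknown; τ_2 = 6.947/γ_2.
Total proper time: 5.069 + τ_2 = 9.672, so τ_2 = 9.672 − 5.069 = 4.603 s.
γ_2 = 6.947/4.603 = 1.509; β = √(1 − 1/γ²) = √0.5610.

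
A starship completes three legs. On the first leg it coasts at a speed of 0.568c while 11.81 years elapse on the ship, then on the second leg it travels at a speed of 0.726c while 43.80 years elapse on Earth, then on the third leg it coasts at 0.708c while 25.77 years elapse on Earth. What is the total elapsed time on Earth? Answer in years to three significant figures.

Leg 1: γ = 1/√(1 − 0.568²) = 1/√0.6774 = 1.215; Δt_1 = 1.215 × 11.81 = 14.35 years.
Leg 2: 43.80 years is already measured on Earth.
Leg 3: 25.77 years is already measured on Earth.
Total: 14.35 + 43.80 + 25.77 years.

Δt = 83.9 years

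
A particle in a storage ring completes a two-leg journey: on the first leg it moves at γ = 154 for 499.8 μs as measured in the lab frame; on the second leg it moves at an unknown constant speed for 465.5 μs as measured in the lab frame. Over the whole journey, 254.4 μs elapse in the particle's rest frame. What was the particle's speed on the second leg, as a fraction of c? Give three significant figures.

Leg 1: γ = 154; τ_1 = 499.8/154.0 = 3.245 μs.
Leg 2: speed unknown; τ_2 = 465.5/γ_2.
Total proper time: 3.245 + τ_2 = 254.4, so τ_2 = 254.4 − 3.245 = 251.2 μs.
γ_2 = 465.5/251.2 = 1.853; β = √(1 − 1/γ²) = √0.7089.

β = 0.842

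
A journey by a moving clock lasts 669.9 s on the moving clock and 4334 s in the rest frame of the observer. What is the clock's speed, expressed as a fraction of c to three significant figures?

The proper time is measured on the moving clock (both events occur at the clock's location); Δt is measured in the rest frame of the observer. γ = Δt/τ = 4334/669.9 = 6.470.
β = √(1 − 1/γ²) = √(1 − 0.02389) = √0.9761

β = 0.988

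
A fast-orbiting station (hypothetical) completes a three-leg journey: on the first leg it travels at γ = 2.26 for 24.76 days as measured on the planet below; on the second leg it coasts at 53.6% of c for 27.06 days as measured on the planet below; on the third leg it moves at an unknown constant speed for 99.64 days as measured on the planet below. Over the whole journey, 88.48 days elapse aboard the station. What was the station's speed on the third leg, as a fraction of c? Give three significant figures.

Leg 1: γ = 2.26; τ_1 = 24.76/2.260 = 10.96 days.
Leg 2: β = 0.536; γ = 1/√(1 − 0.536²) = 1/√0.7127 = 1.185; τ_2 = 27.06/1.185 = 22.84 days.
Leg 3: speed unknown; τ_3 = 99.64/γ_3.
Total proper time: 10.96 + 22.84 + τ_3 = 88.48, so τ_3 = 88.48 − 33.80 = 54.68 days.
γ_3 = 99.64/54.68 = 1.822; β = √(1 − 1/γ²) = √0.6988.

β = 0.836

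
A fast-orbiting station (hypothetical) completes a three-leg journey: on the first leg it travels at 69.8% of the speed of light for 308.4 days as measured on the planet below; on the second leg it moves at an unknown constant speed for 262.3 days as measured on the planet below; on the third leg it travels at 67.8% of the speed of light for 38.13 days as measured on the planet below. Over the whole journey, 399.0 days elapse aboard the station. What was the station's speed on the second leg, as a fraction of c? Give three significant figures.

β = 0.820

Leg 1: β = 0.698; γ = 1/√(1 − 0.698²) = 1/√0.5128 = 1.396; τ_1 = 308.4/1.396 = 220.8 days.
Leg 2: speed unknown; τ_2 = 262.3/γ_2.
Leg 3: β = 0.678; γ = 1/√(1 − 0.678²) = 1/√0.5403 = 1.360; τ_3 = 38.13/1.360 = 28.03 days.
Total proper time: 220.8 + τ_2 + 28.03 = 399.0, so τ_2 = 399.0 − 248.9 = 150.1 days.
γ_2 = 262.3/150.1 = 1.747; β = √(1 − 1/γ²) = √0.6724.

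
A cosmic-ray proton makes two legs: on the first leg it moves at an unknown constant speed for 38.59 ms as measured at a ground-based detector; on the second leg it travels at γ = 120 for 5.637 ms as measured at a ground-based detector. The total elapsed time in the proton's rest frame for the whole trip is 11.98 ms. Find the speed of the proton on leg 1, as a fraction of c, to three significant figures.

Leg 1: speed unknown; τ_1 = 38.59/γ_1.
Leg 2: γ = 120; τ_2 = 5.637/120.0 = 0.04698 ms.
Total proper time: τ_1 + 0.04698 = 11.98, so τ_1 = 11.98 − 0.04698 = 11.93 ms.
γ_1 = 38.59/11.93 = 3.234; β = √(1 − 1/γ²) = √0.9044.

β = 0.951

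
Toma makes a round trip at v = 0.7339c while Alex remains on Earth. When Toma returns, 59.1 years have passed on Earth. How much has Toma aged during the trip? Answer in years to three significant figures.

τ = 40.1 years

γ = 1/√(1 − 0.7339²) = 1/√0.4614 = 1.472
Toma's clock measures proper time along the trip: τ = Δt/γ = 59.1/1.472 years.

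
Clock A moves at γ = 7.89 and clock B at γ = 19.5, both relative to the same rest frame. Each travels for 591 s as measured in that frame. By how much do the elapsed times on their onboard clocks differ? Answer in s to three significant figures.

A: γ = 7.89; τ_A = 591/7.890 = 74.90 s.
B: γ = 19.5; τ_B = 591/19.50 = 30.31 s.

|τ_A − τ_B| = 44.6 s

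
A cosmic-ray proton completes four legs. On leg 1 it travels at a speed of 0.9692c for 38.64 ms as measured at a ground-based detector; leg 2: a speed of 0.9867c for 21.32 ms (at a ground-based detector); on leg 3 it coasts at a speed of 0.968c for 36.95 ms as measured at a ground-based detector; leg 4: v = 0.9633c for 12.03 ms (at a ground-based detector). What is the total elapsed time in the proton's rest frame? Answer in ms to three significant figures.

τ = 25.5 ms

Leg 1: γ = 1/√(1 − 0.9692²) = 1/√0.06065 = 4.061; τ_1 = 38.64/4.061 = 9.516 ms.
Leg 2: γ = 1/√(1 − 0.9867²) = 1/√0.02642 = 6.152; τ_2 = 21.32/6.152 = 3.466 ms.
Leg 3: γ = 1/√(1 − 0.968²) = 1/√0.06298 = 3.985; τ_3 = 36.95/3.985 = 9.273 ms.
Leg 4: γ = 1/√(1 − 0.9633²) = 1/√0.07205 = 3.725; τ_4 = 12.03/3.725 = 3.229 ms.
Total: 9.516 + 3.466 + 9.273 + 3.229 ms.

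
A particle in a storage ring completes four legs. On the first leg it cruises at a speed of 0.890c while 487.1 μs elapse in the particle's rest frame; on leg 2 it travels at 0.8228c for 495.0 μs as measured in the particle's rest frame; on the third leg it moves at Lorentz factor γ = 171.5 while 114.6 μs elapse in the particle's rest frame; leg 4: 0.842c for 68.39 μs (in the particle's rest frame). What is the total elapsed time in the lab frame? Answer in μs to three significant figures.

Δt = 2.17×10⁴ μs

Leg 1: γ = 1/√(1 − 0.890²) = 1/√0.2079 = 2.193; Δt_1 = 2.193 × 487.1 = 1068 μs.
Leg 2: γ = 1/√(1 − 0.8228²) = 1/√0.3230 = 1.760; Δt_2 = 1.760 × 495.0 = 871.0 μs.
Leg 3: γ = 171.5; Δt_3 = 171.5 × 114.6 = 1.965×10⁴ μs.
Leg 4: γ = 1/√(1 − 0.842²) = 1/√0.2910 = 1.854; Δt_4 = 1.854 × 68.39 = 126.8 μs.
Total: 1068 + 871.0 + 1.965×10⁴ + 126.8 μs.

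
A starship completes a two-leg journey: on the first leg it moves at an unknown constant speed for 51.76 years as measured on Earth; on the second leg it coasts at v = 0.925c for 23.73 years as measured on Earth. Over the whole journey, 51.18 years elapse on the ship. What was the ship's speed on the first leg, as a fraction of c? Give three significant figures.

Leg 1: speed unknown; τ_1 = 51.76/γ_1.
Leg 2: γ = 1/√(1 − 0.925²) = 1/√0.1444 = 2.632; τ_2 = 23.73/2.632 = 9.017 years.
Total proper time: τ_1 + 9.017 = 51.18, so τ_1 = 51.18 − 9.017 = 42.16 years.
γ_1 = 51.76/42.16 = 1.228; β = √(1 − 1/γ²) = √0.3364.

β = 0.580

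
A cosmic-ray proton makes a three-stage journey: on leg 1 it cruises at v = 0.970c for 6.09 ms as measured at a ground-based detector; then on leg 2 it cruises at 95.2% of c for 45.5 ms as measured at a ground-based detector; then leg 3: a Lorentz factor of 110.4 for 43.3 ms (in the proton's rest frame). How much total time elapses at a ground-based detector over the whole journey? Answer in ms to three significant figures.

Δt = 4830 ms

Leg 1: 6.09 ms is already measured at a ground-based detector.
Leg 2: 45.5 ms is already measured at a ground-based detector.
Leg 3: γ = 110.4; Δt_3 = 110.4 × 43.3 = 4780 ms.
Total: 6.090 + 45.50 + 4780 ms.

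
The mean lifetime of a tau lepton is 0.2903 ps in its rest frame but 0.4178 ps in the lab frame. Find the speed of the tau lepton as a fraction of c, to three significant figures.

v = 0.719c

γ = Δt/τ₀ = 0.4178/0.2903 = 1.439
β = √(1 − 1/γ²) = √(1 − 0.4828) = √0.5172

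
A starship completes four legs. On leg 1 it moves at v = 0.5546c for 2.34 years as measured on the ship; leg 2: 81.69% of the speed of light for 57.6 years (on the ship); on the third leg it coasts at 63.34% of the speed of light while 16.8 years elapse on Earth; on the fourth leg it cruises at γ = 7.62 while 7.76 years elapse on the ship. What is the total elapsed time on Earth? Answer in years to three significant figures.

Δt = 179 years

Leg 1: γ = 1/√(1 − 0.5546²) = 1/√0.6924 = 1.202; Δt_1 = 1.202 × 2.34 = 2.812 years.
Leg 2: β = 0.8169; γ = 1/√(1 − 0.8169²) = 1/√0.3327 = 1.734; Δt_2 = 1.734 × 57.6 = 99.86 years.
Leg 3: 16.8 years is already measured on Earth.
Leg 4: γ = 7.62; Δt_4 = 7.620 × 7.76 = 59.13 years.
Total: 2.812 + 99.86 + 16.80 + 59.13 years.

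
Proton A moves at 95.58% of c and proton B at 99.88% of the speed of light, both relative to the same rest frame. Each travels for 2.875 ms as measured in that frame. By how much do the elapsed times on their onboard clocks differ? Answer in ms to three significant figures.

A: β = 0.9558; γ = 1/√(1 − 0.9558²) = 1/√0.08645 = 3.401; τ_A = 2.875/3.401 = 0.8453 ms.
B: β = 0.9988; γ = 1/√(1 − 0.9988²) = 1/√0.002399 = 20.42; τ_B = 2.875/20.42 = 0.1408 ms.

|τ_A − τ_B| = 0.704 ms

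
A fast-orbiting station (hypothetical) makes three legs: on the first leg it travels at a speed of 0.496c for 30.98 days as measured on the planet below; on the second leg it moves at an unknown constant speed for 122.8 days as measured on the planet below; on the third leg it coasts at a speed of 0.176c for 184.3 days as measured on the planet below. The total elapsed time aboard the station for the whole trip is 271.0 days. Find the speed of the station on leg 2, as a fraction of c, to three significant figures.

Leg 1: γ = 1/√(1 − 0.496²) = 1/√0.7540 = 1.152; τ_1 = 30.98/1.152 = 26.90 days.
Leg 2: speed unknown; τ_2 = 122.8/γ_2.
Leg 3: γ = 1/√(1 − 0.176²) = 1/√0.9690 = 1.016; τ_3 = 184.3/1.016 = 181.4 days.
Total proper time: 26.90 + τ_2 + 181.4 = 271.0, so τ_2 = 271.0 − 208.3 = 62.68 days.
γ_2 = 122.8/62.68 = 1.959; β = √(1 − 1/γ²) = √0.7395.

β = 0.860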